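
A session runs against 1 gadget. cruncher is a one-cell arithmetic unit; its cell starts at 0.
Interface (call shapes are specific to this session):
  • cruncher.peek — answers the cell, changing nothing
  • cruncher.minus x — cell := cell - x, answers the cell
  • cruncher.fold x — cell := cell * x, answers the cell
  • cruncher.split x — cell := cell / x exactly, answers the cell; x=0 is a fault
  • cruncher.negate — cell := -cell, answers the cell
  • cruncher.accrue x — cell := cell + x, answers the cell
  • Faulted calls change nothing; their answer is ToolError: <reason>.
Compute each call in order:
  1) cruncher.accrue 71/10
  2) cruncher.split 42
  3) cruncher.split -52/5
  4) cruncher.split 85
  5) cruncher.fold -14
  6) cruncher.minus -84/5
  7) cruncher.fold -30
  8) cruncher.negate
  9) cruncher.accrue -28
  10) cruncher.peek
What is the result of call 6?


I run accrue passing x: 71/10, giving 71/10.
I use split passing x: 42, → 71/420.
Next I call split passing x: -52/5, yielding -71/4368.
Then split passing x: 85, giving -71/371280.
Then fold passing x: -14, — result: 71/26520.
Using minus passing x: -84/5, — result: 445607/26520.
I invoke fold passing x: -30, — result: -445607/884.
Using negate, which returns 445607/884.
Calling accrue passing x: -28, — result: 420855/884.
I try peek, → 420855/884.

Answer: 445607/26520


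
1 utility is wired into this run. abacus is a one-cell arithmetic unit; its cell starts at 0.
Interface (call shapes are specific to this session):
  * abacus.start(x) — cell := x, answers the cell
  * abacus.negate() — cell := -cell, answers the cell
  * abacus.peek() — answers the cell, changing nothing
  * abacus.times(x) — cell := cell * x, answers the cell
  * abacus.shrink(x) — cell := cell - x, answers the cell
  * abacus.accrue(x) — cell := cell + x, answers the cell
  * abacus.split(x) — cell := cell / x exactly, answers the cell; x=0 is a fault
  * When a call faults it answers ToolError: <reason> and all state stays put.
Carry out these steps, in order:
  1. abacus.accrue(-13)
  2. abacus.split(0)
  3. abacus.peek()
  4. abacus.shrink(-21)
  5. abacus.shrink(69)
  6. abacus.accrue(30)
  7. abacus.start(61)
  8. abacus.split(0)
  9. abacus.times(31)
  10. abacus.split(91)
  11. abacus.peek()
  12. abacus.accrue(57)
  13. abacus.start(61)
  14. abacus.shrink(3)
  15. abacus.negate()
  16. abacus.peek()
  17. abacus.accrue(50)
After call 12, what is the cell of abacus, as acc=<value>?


·→ abacus.accrue(x: -13)
·← -13
·→ abacus.split(x: 0)
·← ToolError: division by zero
·→ abacus.peek()
·← -13
·→ abacus.shrink(x: -21)
·← 8
·→ abacus.shrink(x: 69)
·← -61
·→ abacus.accrue(x: 30)
·← -31
·→ abacus.start(x: 61)
·← 61
·→ abacus.split(x: 0)
·← ToolError: division by zero
·→ abacus.times(x: 31)
·← 1891
·→ abacus.split(x: 91)
·← 1891/91
·→ abacus.peek()
·← 1891/91
·→ abacus.accrue(x: 57)
·← 7078/91
·→ abacus.start(x: 61)
·← 61
·→ abacus.shrink(x: 3)
·← 58
·→ abacus.negate()
·← -58
·→ abacus.peek()
·← -58
·→ abacus.accrue(x: 50)
·← -8

Answer: acc=7078/91


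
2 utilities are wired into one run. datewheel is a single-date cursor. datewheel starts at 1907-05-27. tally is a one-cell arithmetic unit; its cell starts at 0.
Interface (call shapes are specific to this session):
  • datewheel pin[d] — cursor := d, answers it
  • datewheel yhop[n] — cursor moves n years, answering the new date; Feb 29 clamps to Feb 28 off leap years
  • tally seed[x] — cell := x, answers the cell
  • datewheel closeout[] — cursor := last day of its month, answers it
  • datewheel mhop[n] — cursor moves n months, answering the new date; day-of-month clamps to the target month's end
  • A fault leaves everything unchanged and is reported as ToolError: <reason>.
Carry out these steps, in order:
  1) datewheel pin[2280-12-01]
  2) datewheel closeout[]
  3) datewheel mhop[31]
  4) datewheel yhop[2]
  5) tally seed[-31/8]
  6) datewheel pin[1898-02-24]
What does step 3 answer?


Answer: 2283-07-31

Derivation:
>>> datewheel pin 2280-12-01
[out] 2280-12-01
>>> datewheel closeout
[out] 2280-12-31
>>> datewheel mhop 31
[out] 2283-07-31
>>> datewheel yhop 2
[out] 2285-07-31
>>> tally seed -31/8
[out] -31/8
>>> datewheel pin 1898-02-24
[out] 1898-02-24


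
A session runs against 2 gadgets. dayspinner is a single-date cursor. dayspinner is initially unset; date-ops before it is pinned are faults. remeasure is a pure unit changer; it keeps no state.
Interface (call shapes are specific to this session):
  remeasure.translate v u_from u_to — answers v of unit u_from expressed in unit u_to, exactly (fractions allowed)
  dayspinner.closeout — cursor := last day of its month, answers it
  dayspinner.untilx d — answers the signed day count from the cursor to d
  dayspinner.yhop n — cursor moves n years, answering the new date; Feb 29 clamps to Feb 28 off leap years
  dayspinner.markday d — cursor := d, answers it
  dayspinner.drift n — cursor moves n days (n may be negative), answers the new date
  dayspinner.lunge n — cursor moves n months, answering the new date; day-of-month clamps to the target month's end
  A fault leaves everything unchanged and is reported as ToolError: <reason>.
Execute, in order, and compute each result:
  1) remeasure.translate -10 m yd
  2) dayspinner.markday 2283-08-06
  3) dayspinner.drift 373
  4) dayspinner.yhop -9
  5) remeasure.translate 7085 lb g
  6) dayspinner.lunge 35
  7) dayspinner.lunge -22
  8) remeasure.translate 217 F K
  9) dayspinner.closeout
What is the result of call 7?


Answer: 2276-09-13

Derivation:
# remeasure.translate(v: -10, u_from: m, u_to: yd) => -12500/1143
# dayspinner.markday(d: 2283-08-06) => 2283-08-06
# dayspinner.drift(n: 373) => 2284-08-13
# dayspinner.yhop(n: -9) => 2275-08-13
# remeasure.translate(v: 7085, u_from: lb, u_to: g) => 64274038829/20000
# dayspinner.lunge(n: 35) => 2278-07-13
# dayspinner.lunge(n: -22) => 2276-09-13
# remeasure.translate(v: 217, u_from: F, u_to: K) => 67667/180
# dayspinner.closeout() => 2276-09-30


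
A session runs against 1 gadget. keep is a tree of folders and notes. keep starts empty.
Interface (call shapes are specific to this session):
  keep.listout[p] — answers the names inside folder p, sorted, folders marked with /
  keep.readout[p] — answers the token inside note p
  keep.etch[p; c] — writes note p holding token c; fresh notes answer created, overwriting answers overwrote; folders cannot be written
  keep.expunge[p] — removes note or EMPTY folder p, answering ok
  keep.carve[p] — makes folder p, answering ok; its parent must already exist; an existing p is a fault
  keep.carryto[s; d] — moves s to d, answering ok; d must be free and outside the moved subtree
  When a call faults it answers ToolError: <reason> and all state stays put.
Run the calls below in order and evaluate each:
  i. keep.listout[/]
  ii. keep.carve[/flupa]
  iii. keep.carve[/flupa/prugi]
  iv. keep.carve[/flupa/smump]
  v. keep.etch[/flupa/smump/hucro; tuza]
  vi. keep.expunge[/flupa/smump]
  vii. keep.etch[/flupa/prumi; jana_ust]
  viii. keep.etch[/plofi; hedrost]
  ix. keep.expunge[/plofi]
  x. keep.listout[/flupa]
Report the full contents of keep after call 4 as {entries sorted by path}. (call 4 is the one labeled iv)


>> keep.listout(p: /)
<< []
>> keep.carve(p: /flupa)
<< ok
>> keep.carve(p: /flupa/prugi)
<< ok
>> keep.carve(p: /flupa/smump)
<< ok
>> keep.etch(p: /flupa/smump/hucro, c: tuza)
<< created
>> keep.expunge(p: /flupa/smump)
<< ToolError: not empty
>> keep.etch(p: /flupa/prumi, c: jana_ust)
<< created
>> keep.etch(p: /plofi, c: hedrost)
<< created
>> keep.expunge(p: /plofi)
<< ok
>> keep.listout(p: /flupa)
<< [prugi/, prumi, smump/]

Answer: {flupa/, flupa/prugi/, flupa/smump/}


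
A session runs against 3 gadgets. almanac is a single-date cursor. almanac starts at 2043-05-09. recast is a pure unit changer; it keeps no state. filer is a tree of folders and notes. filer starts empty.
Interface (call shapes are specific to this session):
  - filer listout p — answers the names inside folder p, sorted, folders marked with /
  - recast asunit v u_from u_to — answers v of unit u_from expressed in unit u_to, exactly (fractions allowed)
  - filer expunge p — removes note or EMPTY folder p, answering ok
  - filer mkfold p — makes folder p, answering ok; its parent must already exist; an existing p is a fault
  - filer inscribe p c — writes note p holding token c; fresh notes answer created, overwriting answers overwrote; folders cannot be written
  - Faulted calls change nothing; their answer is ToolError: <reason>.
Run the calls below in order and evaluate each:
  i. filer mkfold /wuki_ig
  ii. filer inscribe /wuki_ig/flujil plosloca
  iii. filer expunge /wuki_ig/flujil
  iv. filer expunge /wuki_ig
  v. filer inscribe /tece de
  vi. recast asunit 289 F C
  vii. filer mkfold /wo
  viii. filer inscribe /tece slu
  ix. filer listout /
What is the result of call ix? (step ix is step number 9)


Answer: [tece, wo/]

Derivation:
> filer mkfold /wuki_ig
[out] ok
> filer inscribe /wuki_ig/flujil plosloca
[out] created
> filer expunge /wuki_ig/flujil
[out] ok
> filer expunge /wuki_ig
[out] ok
> filer inscribe /tece de
[out] created
> recast asunit 289 F C
[out] 1285/9
> filer mkfold /wo
[out] ok
> filer inscribe /tece slu
[out] overwrote
> filer listout /
[out] [tece, wo/]


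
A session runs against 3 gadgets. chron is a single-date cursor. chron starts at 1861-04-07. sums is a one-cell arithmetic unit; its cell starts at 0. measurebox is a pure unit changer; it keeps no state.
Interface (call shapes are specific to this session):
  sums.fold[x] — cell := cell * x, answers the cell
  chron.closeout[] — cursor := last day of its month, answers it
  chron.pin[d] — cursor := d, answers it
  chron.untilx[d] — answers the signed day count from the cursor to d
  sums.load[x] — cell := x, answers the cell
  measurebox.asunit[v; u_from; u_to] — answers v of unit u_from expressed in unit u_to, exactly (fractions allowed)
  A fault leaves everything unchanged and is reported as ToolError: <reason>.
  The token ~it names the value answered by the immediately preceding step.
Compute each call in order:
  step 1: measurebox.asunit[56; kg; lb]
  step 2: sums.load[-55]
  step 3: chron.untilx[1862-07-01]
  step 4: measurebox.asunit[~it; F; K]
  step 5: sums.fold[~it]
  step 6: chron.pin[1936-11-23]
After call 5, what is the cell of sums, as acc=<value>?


Answer: acc=-1000637/36

Derivation:
$ asunit 56 kg lb
:: 800000000/6479891
$ load -55
:: -55
$ untilx 1862-07-01
:: 450
$ asunit ~it F K
:: 90967/180
$ fold ~it
:: -1000637/36
$ pin 1936-11-23
:: 1936-11-23


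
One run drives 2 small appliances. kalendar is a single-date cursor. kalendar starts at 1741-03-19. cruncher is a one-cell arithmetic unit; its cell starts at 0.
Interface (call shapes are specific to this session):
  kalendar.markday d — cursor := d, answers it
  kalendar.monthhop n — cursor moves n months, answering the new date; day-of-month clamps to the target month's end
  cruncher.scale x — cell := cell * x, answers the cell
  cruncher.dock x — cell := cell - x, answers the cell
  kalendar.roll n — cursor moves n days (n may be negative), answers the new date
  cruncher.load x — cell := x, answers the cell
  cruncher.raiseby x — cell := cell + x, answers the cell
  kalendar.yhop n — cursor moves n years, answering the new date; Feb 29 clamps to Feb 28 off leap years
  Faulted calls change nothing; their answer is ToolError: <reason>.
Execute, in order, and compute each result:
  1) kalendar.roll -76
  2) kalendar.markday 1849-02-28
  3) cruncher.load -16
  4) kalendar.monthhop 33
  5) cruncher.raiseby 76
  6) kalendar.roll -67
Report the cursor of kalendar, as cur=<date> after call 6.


// roll(n='-76') => 1741-01-02
// markday(d='1849-02-28') => 1849-02-28
// load(x='-16') => -16
// monthhop(n='33') => 1851-11-28
// raiseby(x='76') => 60
// roll(n='-67') => 1851-09-22

Answer: cur=1851-09-22


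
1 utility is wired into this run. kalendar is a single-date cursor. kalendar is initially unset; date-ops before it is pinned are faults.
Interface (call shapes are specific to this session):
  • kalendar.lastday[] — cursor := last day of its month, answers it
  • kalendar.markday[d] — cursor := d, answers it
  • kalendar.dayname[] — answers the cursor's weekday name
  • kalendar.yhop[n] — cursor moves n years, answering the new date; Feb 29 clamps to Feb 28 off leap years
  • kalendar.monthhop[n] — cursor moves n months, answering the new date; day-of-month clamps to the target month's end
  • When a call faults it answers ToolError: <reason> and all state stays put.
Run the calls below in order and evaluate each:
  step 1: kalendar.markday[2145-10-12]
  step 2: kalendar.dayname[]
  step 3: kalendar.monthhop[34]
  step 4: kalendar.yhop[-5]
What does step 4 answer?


Answer: 2143-08-12

Derivation:
·→ kalendar.markday(d: 2145-10-12)
·← 2145-10-12
·→ kalendar.dayname()
·← Tuesday
·→ kalendar.monthhop(n: 34)
·← 2148-08-12
·→ kalendar.yhop(n: -5)
·← 2143-08-12


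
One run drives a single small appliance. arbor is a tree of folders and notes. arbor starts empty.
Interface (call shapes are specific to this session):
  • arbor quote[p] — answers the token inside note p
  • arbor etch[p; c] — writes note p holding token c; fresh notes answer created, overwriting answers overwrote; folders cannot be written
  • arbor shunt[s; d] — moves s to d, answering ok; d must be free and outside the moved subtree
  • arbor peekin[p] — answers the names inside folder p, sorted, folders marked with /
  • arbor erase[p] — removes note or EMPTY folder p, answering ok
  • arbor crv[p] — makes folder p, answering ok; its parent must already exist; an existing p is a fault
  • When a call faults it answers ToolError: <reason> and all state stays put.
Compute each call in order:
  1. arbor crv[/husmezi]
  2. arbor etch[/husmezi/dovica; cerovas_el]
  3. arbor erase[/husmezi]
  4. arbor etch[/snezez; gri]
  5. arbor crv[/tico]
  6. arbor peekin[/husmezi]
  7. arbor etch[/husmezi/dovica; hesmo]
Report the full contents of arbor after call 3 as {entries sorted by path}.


Answer: {husmezi/, husmezi/dovica=cerovas_el}

Derivation:
→ arbor crv(p=/husmezi)
← ok
→ arbor etch(p=/husmezi/dovica, c=cerovas_el)
← created
→ arbor erase(p=/husmezi)
← ToolError: not empty
→ arbor etch(p=/snezez, c=gri)
← created
→ arbor crv(p=/tico)
← ok
→ arbor peekin(p=/husmezi)
← [dovica]
→ arbor etch(p=/husmezi/dovica, c=hesmo)
← overwrote


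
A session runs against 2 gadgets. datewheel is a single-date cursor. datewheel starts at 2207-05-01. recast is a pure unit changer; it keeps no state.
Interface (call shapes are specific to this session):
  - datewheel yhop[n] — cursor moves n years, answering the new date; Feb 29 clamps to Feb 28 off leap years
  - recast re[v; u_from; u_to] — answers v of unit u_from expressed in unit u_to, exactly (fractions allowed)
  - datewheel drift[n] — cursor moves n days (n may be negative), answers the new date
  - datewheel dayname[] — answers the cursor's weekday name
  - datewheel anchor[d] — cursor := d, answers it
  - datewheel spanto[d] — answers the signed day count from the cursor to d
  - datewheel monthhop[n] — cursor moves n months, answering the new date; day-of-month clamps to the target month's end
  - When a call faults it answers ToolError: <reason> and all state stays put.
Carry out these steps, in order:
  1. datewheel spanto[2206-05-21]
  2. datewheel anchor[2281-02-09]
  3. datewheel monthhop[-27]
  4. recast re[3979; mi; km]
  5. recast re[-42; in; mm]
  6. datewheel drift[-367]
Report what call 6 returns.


==> datewheel spanto(d='2206-05-21')
<== -345
==> datewheel anchor(d='2281-02-09')
<== 2281-02-09
==> datewheel monthhop(n='-27')
<== 2278-11-09
==> recast re(v='3979', u_from='mi', u_to='km')
<== 100055934/15625
==> recast re(v='-42', u_from='in', u_to='mm')
<== -5334/5
==> datewheel drift(n='-367')
<== 2277-11-07

Answer: 2277-11-07


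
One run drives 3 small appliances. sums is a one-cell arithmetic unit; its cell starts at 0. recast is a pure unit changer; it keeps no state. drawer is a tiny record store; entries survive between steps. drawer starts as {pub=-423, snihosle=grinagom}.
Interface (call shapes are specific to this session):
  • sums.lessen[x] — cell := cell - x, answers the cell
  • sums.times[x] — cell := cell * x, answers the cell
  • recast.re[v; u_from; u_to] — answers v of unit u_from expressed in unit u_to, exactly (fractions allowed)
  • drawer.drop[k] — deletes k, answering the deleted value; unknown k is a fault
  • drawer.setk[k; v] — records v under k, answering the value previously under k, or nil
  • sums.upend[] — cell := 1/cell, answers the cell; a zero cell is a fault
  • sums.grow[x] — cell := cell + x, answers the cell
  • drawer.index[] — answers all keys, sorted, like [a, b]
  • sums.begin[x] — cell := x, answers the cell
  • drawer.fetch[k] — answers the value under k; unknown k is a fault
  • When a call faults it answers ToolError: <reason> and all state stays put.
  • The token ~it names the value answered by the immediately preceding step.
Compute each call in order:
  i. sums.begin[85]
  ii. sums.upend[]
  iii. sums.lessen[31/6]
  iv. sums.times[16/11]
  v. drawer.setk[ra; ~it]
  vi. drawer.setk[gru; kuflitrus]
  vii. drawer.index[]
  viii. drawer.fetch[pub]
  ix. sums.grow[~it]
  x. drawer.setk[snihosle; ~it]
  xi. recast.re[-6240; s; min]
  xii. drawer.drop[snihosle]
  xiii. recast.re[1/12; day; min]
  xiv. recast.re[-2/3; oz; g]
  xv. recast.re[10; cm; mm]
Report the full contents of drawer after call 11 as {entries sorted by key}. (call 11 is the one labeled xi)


I invoke begin with 85, which returns 85.
I invoke upend(), — result: 1/85.
Invoking lessen with 31/6, giving -2629/510.
I invoke times with 16/11, giving -1912/255.
Calling setk with ra, ~it, yielding nil.
Now I run setk with gru, kuflitrus: nil.
I try index, and observe [gru, pub, ra, snihosle].
Invoking fetch with pub: -423.
Calling grow with ~it, → -109777/255.
I run setk with snihosle, ~it: grinagom.
I call re with -6240, s, min, and observe -104.
I run drop with snihosle, which returns -109777/255.
Next I call re with 1/12, day, min: 120.
I call re with -2/3, oz, g, giving -45359237/2400000.
Next I call re with 10, cm, mm, → 100.

Answer: {gru=kuflitrus, pub=-423, ra=-1912/255, snihosle=-109777/255}


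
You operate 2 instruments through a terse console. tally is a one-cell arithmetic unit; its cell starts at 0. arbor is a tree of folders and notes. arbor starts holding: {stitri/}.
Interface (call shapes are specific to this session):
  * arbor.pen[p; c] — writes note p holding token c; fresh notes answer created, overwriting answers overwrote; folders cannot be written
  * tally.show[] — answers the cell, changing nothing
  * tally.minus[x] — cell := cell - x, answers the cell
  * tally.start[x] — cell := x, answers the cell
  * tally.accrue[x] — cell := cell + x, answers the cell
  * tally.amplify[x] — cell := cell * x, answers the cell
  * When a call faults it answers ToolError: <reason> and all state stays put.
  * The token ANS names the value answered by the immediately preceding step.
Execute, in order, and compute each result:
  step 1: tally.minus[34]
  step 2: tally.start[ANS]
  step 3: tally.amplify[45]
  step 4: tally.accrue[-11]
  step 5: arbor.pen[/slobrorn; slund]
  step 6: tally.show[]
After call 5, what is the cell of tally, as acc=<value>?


Answer: acc=-1541

Derivation:
CALL minus[34]
RET  -34
CALL start[ANS]
RET  -34
CALL amplify[45]
RET  -1530
CALL accrue[-11]
RET  -1541
CALL pen[/slobrorn; slund]
RET  created
CALL show[]
RET  -1541


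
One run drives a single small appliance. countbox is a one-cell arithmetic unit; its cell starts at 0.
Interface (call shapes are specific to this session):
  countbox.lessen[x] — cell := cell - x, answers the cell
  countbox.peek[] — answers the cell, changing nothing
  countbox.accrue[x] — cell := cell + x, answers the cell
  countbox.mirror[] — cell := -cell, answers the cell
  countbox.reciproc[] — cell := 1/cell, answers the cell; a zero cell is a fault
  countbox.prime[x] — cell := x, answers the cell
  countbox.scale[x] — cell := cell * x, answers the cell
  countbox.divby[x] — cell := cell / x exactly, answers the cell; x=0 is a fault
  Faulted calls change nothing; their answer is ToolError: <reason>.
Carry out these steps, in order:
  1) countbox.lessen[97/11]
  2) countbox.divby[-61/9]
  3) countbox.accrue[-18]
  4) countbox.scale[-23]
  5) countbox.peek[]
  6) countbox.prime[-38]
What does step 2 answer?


Using countbox.lessen on x: 97/11, giving -97/11.
Next I call countbox.divby on x: -61/9, and get 873/671.
Now I run countbox.accrue on x: -18, which returns -11205/671.
Invoking countbox.scale on x: -23, → 257715/671.
Calling countbox.peek, which returns 257715/671.
Invoking countbox.prime on x: -38, and see -38.

Answer: 873/671


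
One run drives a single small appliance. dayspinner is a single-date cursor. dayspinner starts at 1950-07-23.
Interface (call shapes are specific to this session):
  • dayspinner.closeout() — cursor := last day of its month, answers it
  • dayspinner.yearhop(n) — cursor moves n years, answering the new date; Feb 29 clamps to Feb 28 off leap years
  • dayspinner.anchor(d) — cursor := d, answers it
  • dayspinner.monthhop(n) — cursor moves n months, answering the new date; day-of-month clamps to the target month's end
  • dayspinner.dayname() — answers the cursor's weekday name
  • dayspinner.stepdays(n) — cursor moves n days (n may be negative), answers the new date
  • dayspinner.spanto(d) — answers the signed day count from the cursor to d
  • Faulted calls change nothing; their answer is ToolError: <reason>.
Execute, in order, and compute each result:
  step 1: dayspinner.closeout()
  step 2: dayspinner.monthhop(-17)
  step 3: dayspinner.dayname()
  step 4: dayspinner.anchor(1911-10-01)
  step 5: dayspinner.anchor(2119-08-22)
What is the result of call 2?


Answer: 1949-02-28

Derivation:
I use dayspinner.closeout, and observe 1950-07-31.
Now I run dayspinner.monthhop with n→-17, which returns 1949-02-28.
Calling dayspinner.dayname(), yielding Monday.
Then dayspinner.anchor with d→1911-10-01, and observe 1911-10-01.
Now I run dayspinner.anchor with d→2119-08-22, giving 2119-08-22.


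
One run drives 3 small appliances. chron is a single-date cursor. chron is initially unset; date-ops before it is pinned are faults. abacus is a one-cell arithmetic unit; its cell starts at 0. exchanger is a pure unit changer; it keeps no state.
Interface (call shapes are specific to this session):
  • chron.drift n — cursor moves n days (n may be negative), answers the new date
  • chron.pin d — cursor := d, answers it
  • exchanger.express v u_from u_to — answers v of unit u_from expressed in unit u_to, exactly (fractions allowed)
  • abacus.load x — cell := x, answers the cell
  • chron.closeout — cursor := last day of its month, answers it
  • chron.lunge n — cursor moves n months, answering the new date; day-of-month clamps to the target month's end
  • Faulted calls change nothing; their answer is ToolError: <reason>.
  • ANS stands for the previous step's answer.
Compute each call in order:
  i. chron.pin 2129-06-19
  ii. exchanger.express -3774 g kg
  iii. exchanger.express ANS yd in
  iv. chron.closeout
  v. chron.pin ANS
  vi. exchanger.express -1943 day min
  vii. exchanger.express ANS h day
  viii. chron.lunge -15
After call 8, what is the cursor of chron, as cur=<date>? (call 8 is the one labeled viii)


Answer: cur=2128-03-30

Derivation:
·→ pin(d: 2129-06-19)
·← 2129-06-19
·→ express(v: -3774, u_from: g, u_to: kg)
·← -1887/500
·→ express(v: ANS, u_from: yd, u_to: in)
·← -16983/125
·→ closeout()
·← 2129-06-30
·→ pin(d: ANS)
·← 2129-06-30
·→ express(v: -1943, u_from: day, u_to: min)
·← -2797920
·→ express(v: ANS, u_from: h, u_to: day)
·← -116580
·→ lunge(n: -15)
·← 2128-03-30


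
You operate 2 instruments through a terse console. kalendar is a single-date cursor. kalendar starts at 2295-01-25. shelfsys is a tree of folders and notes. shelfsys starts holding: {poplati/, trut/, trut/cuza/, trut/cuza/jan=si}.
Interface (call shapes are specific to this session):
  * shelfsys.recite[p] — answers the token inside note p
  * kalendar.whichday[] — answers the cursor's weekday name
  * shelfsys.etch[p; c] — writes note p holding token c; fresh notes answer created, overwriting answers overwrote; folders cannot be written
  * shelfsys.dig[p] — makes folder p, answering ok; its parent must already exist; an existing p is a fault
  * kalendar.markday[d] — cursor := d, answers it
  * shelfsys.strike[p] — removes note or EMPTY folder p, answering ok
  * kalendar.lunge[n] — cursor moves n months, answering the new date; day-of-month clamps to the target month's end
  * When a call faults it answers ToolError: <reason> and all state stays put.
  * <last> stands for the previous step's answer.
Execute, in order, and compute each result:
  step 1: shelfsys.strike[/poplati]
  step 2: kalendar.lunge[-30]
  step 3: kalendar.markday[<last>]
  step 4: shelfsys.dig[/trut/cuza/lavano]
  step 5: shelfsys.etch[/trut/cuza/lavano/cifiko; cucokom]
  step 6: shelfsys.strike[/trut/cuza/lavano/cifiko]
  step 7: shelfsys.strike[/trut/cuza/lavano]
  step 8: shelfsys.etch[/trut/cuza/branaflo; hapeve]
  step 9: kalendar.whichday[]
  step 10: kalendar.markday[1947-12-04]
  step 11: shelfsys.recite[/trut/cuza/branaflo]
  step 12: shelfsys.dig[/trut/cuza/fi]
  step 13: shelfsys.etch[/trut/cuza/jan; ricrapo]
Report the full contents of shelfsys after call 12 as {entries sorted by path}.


;; 1. shelfsys.strike(p='/poplati') => ok
;; 2. kalendar.lunge(n='-30') => 2292-07-25
;; 3. kalendar.markday(d='<last>') => 2292-07-25
;; 4. shelfsys.dig(p='/trut/cuza/lavano') => ok
;; 5. shelfsys.etch(p='/trut/cuza/lavano/cifiko', c='cucokom') => created
;; 6. shelfsys.strike(p='/trut/cuza/lavano/cifiko') => ok
;; 7. shelfsys.strike(p='/trut/cuza/lavano') => ok
;; 8. shelfsys.etch(p='/trut/cuza/branaflo', c='hapeve') => created
;; 9. kalendar.whichday() => Monday
;; 10. kalendar.markday(d='1947-12-04') => 1947-12-04
;; 11. shelfsys.recite(p='/trut/cuza/branaflo') => hapeve
;; 12. shelfsys.dig(p='/trut/cuza/fi') => ok
;; 13. shelfsys.etch(p='/trut/cuza/jan', c='ricrapo') => overwrote

Answer: {trut/, trut/cuza/, trut/cuza/branaflo=hapeve, trut/cuza/fi/, trut/cuza/jan=si}


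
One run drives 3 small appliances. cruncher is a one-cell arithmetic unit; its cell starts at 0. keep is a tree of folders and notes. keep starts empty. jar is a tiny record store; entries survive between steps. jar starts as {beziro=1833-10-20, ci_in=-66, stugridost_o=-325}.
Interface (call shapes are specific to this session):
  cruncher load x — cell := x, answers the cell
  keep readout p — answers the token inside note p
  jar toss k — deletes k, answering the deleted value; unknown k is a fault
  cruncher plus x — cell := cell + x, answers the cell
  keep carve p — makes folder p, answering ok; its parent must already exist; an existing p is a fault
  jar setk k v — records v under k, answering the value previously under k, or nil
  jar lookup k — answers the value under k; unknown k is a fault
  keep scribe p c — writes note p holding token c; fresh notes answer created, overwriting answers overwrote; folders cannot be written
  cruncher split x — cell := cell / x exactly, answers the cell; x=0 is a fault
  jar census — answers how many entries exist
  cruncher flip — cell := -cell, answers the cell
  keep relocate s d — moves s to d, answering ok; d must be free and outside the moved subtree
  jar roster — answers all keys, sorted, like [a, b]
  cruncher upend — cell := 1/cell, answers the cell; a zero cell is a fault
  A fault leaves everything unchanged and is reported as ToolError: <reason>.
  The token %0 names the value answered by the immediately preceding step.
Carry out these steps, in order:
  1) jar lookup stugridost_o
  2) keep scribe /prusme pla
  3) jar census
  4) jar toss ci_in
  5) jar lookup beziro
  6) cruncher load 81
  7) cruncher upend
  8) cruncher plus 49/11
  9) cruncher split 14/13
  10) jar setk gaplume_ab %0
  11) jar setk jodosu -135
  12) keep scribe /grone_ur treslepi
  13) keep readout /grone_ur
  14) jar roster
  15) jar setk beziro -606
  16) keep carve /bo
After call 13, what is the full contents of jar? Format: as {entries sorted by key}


I invoke jar lookup on k→stugridost_o: -325.
I use keep scribe on p→/prusme, c→pla, which returns created.
Using jar census, which returns 3.
Then jar toss on k→ci_in, yielding -66.
Calling jar lookup on k→beziro, and get 1833-10-20.
I invoke cruncher load on x→81, which returns 81.
I use cruncher upend(), → 1/81.
Now I run cruncher plus on x→49/11, yielding 3980/891.
I call cruncher split on x→14/13, yielding 25870/6237.
I invoke jar setk on k→gaplume_ab, v→%0, — result: nil.
Now I run jar setk on k→jodosu, v→-135, and get nil.
Then keep scribe on p→/grone_ur, c→treslepi, which returns created.
Using keep readout on p→/grone_ur, and see treslepi.
I run jar roster(), — result: [beziro, gaplume_ab, jodosu, stugridost_o].
I call jar setk on k→beziro, v→-606, and observe 1833-10-20.
I call keep carve on p→/bo, and observe ok.

Answer: {beziro=1833-10-20, gaplume_ab=25870/6237, jodosu=-135, stugridost_o=-325}


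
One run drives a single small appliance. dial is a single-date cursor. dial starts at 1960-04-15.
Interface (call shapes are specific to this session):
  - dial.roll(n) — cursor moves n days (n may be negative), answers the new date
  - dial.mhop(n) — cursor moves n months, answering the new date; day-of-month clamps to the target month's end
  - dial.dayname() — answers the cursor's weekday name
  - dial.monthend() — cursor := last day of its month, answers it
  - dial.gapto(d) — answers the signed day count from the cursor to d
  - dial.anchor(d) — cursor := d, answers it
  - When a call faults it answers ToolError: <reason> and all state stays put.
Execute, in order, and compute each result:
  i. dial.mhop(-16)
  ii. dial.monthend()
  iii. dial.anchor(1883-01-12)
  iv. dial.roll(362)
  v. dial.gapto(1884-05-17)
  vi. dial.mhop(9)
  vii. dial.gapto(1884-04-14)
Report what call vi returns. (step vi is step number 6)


Answer: 1884-10-09

Derivation:
Using dial.mhop(-16), which returns 1958-12-15.
I call dial.monthend: 1958-12-31.
Calling dial.anchor(1883-01-12), and see 1883-01-12.
I run dial.roll(362), which returns 1884-01-09.
Calling dial.gapto(1884-05-17), and observe 129.
I call dial.mhop(9), and see 1884-10-09.
I invoke dial.gapto(1884-04-14): -178.


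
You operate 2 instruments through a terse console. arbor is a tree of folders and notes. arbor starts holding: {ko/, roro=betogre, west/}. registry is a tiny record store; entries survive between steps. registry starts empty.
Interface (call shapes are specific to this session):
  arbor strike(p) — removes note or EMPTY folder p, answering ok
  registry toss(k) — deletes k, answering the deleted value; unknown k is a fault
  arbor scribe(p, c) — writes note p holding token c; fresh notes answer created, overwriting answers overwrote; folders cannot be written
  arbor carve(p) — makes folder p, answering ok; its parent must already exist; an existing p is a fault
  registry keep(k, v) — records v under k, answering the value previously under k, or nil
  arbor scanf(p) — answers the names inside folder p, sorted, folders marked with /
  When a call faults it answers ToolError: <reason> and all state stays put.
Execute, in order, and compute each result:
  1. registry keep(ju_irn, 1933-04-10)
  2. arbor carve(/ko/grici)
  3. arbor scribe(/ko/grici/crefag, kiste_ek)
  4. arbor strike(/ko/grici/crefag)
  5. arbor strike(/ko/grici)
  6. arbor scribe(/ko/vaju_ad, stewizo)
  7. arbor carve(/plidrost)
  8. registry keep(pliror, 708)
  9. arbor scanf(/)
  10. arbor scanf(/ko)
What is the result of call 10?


Answer: [vaju_ad]

Derivation:
Act: registry keep[ju_irn; 1933-04-10]
Obs: nil
Act: arbor carve[/ko/grici]
Obs: ok
Act: arbor scribe[/ko/grici/crefag; kiste_ek]
Obs: created
Act: arbor strike[/ko/grici/crefag]
Obs: ok
Act: arbor strike[/ko/grici]
Obs: ok
Act: arbor scribe[/ko/vaju_ad; stewizo]
Obs: created
Act: arbor carve[/plidrost]
Obs: ok
Act: registry keep[pliror; 708]
Obs: nil
Act: arbor scanf[/]
Obs: [ko/, plidrost/, roro, west/]
Act: arbor scanf[/ko]
Obs: [vaju_ad]


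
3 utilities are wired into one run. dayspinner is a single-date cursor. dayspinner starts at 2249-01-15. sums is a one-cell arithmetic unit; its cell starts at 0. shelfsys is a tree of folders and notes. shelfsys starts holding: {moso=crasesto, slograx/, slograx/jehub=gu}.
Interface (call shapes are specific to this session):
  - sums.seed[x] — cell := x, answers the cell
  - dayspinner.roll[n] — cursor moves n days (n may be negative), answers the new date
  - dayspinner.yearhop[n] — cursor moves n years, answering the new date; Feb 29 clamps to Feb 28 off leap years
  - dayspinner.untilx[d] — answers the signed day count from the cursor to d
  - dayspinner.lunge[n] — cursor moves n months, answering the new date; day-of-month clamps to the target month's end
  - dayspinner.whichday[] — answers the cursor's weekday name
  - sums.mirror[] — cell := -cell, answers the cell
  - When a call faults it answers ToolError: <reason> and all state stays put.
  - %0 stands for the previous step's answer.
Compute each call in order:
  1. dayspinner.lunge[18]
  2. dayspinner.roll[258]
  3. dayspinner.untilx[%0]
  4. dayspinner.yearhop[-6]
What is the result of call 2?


> dayspinner.lunge n='18'
:: 2250-07-15
> dayspinner.roll n='258'
:: 2251-03-30
> dayspinner.untilx d='%0'
:: 0
> dayspinner.yearhop n='-6'
:: 2245-03-30

Answer: 2251-03-30


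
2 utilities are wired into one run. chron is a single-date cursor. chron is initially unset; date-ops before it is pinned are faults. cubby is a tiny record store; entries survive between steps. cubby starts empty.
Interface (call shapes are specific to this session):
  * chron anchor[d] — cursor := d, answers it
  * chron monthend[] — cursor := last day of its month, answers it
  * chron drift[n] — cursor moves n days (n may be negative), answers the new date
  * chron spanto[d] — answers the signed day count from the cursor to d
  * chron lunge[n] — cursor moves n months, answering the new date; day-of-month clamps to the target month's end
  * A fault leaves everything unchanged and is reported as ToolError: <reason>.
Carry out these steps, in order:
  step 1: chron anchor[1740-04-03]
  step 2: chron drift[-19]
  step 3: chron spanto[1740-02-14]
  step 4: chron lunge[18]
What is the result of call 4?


Answer: 1741-09-15

Derivation:
I call chron anchor on 1740-04-03, — result: 1740-04-03.
Calling chron drift on -19, and observe 1740-03-15.
I run chron spanto on 1740-02-14, and observe -30.
Invoking chron lunge on 18, and observe 1741-09-15.


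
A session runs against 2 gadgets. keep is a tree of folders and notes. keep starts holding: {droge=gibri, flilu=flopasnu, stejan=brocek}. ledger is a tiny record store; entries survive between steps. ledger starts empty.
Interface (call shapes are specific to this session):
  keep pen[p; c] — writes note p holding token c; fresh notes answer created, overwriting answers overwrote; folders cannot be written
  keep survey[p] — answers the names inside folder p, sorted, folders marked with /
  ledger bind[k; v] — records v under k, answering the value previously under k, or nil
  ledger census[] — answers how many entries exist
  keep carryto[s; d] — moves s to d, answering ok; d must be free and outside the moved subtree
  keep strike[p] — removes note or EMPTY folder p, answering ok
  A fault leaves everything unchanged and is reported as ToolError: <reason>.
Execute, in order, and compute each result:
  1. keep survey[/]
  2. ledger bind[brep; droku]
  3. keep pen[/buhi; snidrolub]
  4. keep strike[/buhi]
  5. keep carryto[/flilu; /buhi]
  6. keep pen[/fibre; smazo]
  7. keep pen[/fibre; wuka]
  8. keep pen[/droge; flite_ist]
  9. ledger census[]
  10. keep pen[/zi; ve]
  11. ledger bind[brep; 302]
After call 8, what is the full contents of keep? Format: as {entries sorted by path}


Answer: {buhi=flopasnu, droge=flite_ist, fibre=wuka, stejan=brocek}

Derivation:
;; 1. keep survey(/) -> [droge, flilu, stejan]
;; 2. ledger bind(brep, droku) -> nil
;; 3. keep pen(/buhi, snidrolub) -> created
;; 4. keep strike(/buhi) -> ok
;; 5. keep carryto(/flilu, /buhi) -> ok
;; 6. keep pen(/fibre, smazo) -> created
;; 7. keep pen(/fibre, wuka) -> overwrote
;; 8. keep pen(/droge, flite_ist) -> overwrote
;; 9. ledger census() -> 1
;; 10. keep pen(/zi, ve) -> created
;; 11. ledger bind(brep, 302) -> droku


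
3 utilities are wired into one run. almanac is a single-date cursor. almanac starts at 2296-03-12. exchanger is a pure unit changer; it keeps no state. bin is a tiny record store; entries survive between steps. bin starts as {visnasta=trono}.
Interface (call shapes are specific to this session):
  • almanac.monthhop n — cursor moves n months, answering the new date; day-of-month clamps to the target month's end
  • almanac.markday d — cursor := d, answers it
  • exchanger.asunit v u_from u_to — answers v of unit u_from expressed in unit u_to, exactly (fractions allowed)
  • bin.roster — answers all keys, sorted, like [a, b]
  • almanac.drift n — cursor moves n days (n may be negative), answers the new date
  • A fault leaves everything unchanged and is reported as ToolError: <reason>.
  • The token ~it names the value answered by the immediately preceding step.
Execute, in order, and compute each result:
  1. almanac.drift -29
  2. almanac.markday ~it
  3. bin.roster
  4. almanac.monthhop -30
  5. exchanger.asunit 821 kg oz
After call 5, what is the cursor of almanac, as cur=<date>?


Act: almanac.drift[n=-29]
Obs: 2296-02-12
Act: almanac.markday[d=~it]
Obs: 2296-02-12
Act: bin.roster[]
Obs: [visnasta]
Act: almanac.monthhop[n=-30]
Obs: 2293-08-12
Act: exchanger.asunit[v=821; u_from=kg; u_to=oz]
Obs: 1313600000000/45359237

Answer: cur=2293-08-12


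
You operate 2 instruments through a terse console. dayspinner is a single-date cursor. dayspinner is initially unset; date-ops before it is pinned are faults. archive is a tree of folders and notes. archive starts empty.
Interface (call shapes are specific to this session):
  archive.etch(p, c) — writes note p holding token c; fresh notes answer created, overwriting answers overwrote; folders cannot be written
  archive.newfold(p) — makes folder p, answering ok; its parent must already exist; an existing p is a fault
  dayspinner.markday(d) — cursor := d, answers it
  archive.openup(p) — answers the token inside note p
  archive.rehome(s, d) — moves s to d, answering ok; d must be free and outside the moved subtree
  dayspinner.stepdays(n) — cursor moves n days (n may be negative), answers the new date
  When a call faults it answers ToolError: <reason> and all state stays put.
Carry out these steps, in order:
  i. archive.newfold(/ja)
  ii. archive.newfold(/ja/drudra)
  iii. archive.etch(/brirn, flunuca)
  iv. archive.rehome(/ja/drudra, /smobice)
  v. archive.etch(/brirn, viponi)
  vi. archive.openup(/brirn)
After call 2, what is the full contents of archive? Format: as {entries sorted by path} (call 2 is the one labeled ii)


Answer: {ja/, ja/drudra/}

Derivation:
-> archive.newfold(p: /ja)
<- ok
-> archive.newfold(p: /ja/drudra)
<- ok
-> archive.etch(p: /brirn, c: flunuca)
<- created
-> archive.rehome(s: /ja/drudra, d: /smobice)
<- ok
-> archive.etch(p: /brirn, c: viponi)
<- overwrote
-> archive.openup(p: /brirn)
<- viponi


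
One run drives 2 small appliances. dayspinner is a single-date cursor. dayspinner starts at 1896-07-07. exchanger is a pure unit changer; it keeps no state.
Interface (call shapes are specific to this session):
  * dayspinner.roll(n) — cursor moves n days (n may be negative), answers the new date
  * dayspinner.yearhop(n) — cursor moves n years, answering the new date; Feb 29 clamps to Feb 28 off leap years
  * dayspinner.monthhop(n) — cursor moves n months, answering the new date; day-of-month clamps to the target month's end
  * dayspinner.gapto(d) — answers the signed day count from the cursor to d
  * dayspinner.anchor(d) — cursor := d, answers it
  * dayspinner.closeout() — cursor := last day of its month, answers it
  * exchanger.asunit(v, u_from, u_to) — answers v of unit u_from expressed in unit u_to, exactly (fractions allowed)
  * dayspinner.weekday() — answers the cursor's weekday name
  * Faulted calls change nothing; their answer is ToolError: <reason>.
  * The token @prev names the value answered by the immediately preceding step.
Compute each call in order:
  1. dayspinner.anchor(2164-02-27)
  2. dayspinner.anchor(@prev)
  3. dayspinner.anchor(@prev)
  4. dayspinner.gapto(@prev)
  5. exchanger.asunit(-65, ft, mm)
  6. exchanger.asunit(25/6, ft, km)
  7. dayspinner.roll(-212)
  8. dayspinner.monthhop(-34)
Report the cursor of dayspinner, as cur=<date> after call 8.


Answer: cur=2160-09-30

Derivation:
>> dayspinner.anchor(d='2164-02-27')
<< 2164-02-27
>> dayspinner.anchor(d='@prev')
<< 2164-02-27
>> dayspinner.anchor(d='@prev')
<< 2164-02-27
>> dayspinner.gapto(d='@prev')
<< 0
>> exchanger.asunit(v='-65', u_from='ft', u_to='mm')
<< -19812
>> exchanger.asunit(v='25/6', u_from='ft', u_to='km')
<< 127/100000
>> dayspinner.roll(n='-212')
<< 2163-07-30
>> dayspinner.monthhop(n='-34')
<< 2160-09-30
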